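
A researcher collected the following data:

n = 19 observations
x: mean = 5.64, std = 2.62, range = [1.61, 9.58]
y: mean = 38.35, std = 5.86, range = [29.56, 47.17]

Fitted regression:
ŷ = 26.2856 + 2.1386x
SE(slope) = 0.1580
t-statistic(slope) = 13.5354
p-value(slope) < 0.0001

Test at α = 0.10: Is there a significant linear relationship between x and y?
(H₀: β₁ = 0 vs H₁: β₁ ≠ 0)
Reject H₀: p-value < 0.0001 < α = 0.10. The linear relationship is significant at the 10% level.

Hypothesis test for the slope coefficient:

H₀: β₁ = 0 (no linear relationship)
H₁: β₁ ≠ 0 (linear relationship exists)

Test statistic: t = β̂₁ / SE(β̂₁) = 2.1386 / 0.1580 = 13.5354

The p-value (<0.0001) is the probability, under H₀, of a t-statistic at least as extreme as |t| = 13.5354 (two-sided, df = n − 2 = 17).

Decision rule: reject H₀ if p-value < α.
p-value < 0.0001 < α = 0.10 → reject H₀.

Conclusion: the linear association between x and y is significant at the 10% level.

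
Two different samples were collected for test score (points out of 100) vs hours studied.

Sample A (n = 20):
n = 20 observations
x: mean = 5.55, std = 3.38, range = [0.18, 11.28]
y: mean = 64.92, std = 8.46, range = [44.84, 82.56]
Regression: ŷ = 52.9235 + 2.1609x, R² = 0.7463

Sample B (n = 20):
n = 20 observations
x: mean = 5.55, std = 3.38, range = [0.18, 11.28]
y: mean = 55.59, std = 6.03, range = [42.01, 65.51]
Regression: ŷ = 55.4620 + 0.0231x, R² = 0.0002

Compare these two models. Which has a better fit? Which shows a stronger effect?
Model A has the better fit (R² = 0.7463 vs 0.0002). Model A shows the stronger effect (|β₁| = 2.1609 vs 0.0231).

Model Comparison:

Goodness of fit (R²):
- Model A: R² = 0.7463 → 74.63% of variance in test score explained
- Model B: R² = 0.0002 → 0.02% of variance in test score explained
- 0.7463 > 0.0002 → Model A has the better fit

Effect size (slope magnitude):
- Model A: β₁ = 2.1609 → predicted test score rises 2.1609 points per additional hour of study time
- Model B: β₁ = 0.0231 → predicted test score rises 0.0231 points per additional hour of study time
- |2.1609| > |0.0231| → Model A shows the stronger marginal effect

Notes:
- A better fit (higher R²) doesn't necessarily mean a more important relationship.
- A steeper slope doesn't make a better model if the scatter around the line is large.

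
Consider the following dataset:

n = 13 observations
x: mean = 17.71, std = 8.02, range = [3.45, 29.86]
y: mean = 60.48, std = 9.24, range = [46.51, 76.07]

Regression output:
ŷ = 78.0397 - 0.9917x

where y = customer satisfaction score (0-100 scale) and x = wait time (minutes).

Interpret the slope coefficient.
An increase of one minute in wait time is associated with a 0.9917 points decrease in predicted satisfaction score.

The slope β₁ = -0.9917 gives the rate at which the fitted satisfaction score changes with wait time.

Interpretation:
- Wait time up by 1 minute → predicted satisfaction score decreases by 0.9917 points
- The effect is assumed constant over the observed range of x (linearity)
- The sign (−) gives the direction; the magnitude 0.9917 gives the size of the effect per minute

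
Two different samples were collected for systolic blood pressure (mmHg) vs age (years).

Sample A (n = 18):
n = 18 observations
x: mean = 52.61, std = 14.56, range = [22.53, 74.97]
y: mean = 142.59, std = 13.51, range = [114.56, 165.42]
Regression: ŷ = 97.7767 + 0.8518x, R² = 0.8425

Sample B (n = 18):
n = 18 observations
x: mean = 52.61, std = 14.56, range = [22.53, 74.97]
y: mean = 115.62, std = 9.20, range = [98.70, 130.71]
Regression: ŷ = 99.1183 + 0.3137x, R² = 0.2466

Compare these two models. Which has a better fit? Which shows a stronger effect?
Model A has the better fit (R² = 0.8425 vs 0.2466). Model A shows the stronger effect (|β₁| = 0.8518 vs 0.3137).

Model Comparison:

Fit — compare R²:
- Model A: R² = 0.8425 → 84.25% of variance in blood pressure explained
- Model B: R² = 0.2466 → 24.66% of variance in blood pressure explained
- 0.8425 > 0.2466 → Model A has the better fit

Which has the larger per-year effect? (|β₁|)
- Model A: β₁ = 0.8518 → predicted blood pressure rises 0.8518 mmHg per additional year of age
- Model B: β₁ = 0.3137 → predicted blood pressure rises 0.3137 mmHg per additional year of age
- |0.8518| > |0.3137| → Model A shows the stronger marginal effect

Notes:
- The two samples could reflect different populations, time periods, or measurement quality.
- A better fit (higher R²) doesn't necessarily mean a more important relationship.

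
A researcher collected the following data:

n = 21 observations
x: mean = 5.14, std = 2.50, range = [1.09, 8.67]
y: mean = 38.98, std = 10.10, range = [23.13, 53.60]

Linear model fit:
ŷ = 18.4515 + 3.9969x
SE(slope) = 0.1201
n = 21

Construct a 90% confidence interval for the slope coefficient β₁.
The 90% CI for β₁ is (3.7892, 4.2046)

Confidence interval for the slope:

The 90% CI for β₁ is: β̂₁ ± t*(α/2, n-2) × SE(β̂₁)

Step 1: Find critical t-value
- Confidence level = 0.9
- Degrees of freedom = n - 2 = 21 - 2 = 19
- t*(α/2, 19) = 1.7291

Step 2: Calculate margin of error
Margin = 1.7291 × 0.1201 = 0.2077

Step 3: Construct interval
CI = 3.9969 ± 0.2077
CI = (3.7892, 4.2046)

Interpretation: each one-unit increase in x is associated with a change in mean y of between 3.7892 and 4.2046, with 90% confidence.
Since 0 is outside the interval, a two-sided test at α = 0.10 would reject H₀: β₁ = 0.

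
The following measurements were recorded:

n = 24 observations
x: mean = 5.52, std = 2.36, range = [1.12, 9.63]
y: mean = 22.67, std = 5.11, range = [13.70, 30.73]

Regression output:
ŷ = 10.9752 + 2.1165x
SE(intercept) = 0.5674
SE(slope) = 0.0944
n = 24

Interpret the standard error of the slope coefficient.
SE(β̂₁) = 0.0944 is the estimated standard deviation of the slope estimate across repeated samples; relative to β̂₁ = 2.1165 that is 4.5%, a precise estimate.

SE(β̂₁) = s / √Sxx, where s is the residual standard deviation and Sxx = Σ(x − x̄)². It is the yardstick for how far β̂₁ = 2.1165 could plausibly be from the true slope.

Relative precision:
- SE / |β̂₁| = 0.0944 / 2.1165 = 4.5%
- Rule of thumb (under 20%: precise; 20% to under 50%: moderately precise; 50% or more: imprecise) → precise

Link to the t-test: t = β̂₁ / SE(β̂₁) = 2.1165 / 0.0944 = 22.4206, the statistic for H₀: β₁ = 0.

What drives SE(β̂₁): larger n (here n = 24) → smaller SE.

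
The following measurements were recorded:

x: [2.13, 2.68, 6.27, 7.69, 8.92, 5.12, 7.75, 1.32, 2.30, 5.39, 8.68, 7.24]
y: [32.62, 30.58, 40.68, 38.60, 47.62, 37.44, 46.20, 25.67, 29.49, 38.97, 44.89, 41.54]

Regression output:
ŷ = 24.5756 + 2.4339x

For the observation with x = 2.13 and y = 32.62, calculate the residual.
Residual = 2.8602

The residual is the difference between the actual value and the predicted value:

Residual = y - ŷ

Step 1: Calculate predicted value
ŷ = 24.5756 + 2.4339 × 2.13
ŷ = 29.7598

Step 2: Calculate residual
Residual = 32.62 - 29.7598
Residual = 2.8602

Sign check: y > ŷ, so the point is above the line and the fit underestimates here.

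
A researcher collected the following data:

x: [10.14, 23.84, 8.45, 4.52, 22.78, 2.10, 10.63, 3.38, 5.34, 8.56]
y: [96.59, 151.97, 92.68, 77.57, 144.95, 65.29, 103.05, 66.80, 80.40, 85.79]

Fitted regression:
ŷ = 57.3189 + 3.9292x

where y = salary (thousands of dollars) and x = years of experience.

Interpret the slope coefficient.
An increase of one year in experience is associated with a 3.9292 thousand dollars increase in predicted salary.

β₁ = 3.9292 is the change in predicted salary (thousand dollars) per additional year of experience.

Interpretation:
- Experience up by 1 year → predicted salary increases by 3.9292 thousand dollars
- The effect is assumed constant over the observed range of x (linearity)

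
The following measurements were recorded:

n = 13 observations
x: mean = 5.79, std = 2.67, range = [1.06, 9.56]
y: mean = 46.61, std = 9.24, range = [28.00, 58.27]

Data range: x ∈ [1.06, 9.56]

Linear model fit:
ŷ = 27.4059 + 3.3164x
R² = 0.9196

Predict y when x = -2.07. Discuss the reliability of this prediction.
ŷ = 20.5410, but this is extrapolation (below the data range [1.06, 9.56]) and may be unreliable.

Prediction calculation:
ŷ = 27.4059 + 3.3164 × (-2.07)
ŷ = 20.5410

Reliability:
- Data range: x ∈ [1.06, 9.56]
- Prediction point: x = -2.07 is 3.13 units below the observed range → this is EXTRAPOLATION, not interpolation

Why that matters here:
- The standard error of prediction grows with (x − x̄)², and x = -2.07 is far from x̄ = 5.79
- The linear relationship may not hold outside the observed range

The R² = 0.9196 only validates the fit within [1.06, 9.56]; treat ŷ = 20.5410 with caution.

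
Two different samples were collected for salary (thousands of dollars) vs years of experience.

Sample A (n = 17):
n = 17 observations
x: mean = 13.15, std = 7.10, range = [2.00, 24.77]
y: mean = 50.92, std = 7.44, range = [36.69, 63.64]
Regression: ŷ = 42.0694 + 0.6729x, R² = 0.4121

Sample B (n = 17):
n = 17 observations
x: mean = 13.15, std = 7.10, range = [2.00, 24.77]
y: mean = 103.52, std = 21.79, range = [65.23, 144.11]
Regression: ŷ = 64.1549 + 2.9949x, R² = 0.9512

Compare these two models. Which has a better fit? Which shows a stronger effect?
Model B has the better fit (R² = 0.9512 vs 0.4121). Model B shows the stronger effect (|β₁| = 2.9949 vs 0.6729).

Model Comparison:

Fit — compare R²:
- Model A: R² = 0.4121 → 41.21% of variance in salary explained
- Model B: R² = 0.9512 → 95.12% of variance in salary explained
- 0.9512 > 0.4121 → Model B has the better fit

Which has the larger per-year effect? (|β₁|)
- Model A: β₁ = 0.6729 → predicted salary rises 0.6729 thousand dollars per additional year of experience
- Model B: β₁ = 2.9949 → predicted salary rises 2.9949 thousand dollars per additional year of experience
- |0.6729| < |2.9949| → Model B shows the stronger marginal effect

Note: R² measures how tightly points cluster around the line; β₁ measures how steep the line is — they answer different questions.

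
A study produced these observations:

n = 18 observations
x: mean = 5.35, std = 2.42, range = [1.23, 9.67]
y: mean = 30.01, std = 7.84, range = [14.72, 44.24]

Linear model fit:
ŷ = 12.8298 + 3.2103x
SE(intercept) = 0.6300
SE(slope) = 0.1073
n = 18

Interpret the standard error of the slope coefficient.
SE(β̂₁) = 0.1073 is the estimated standard deviation of the slope estimate across repeated samples; relative to β̂₁ = 3.2103 that is 3.3%, a precise estimate.

SE(β̂₁) = 0.1073 says: if we drew many samples of n = 18 from the same population and refit each time, the fitted slopes would scatter with a standard deviation of roughly 0.1073 around the true β₁.

Relative precision:
- SE / |β̂₁| = 0.1073 / 3.2103 = 3.3%
- Rule of thumb (under 20%: precise; 20% to under 50%: moderately precise; 50% or more: imprecise) → precise

Rough 95% range (±2 SE): 3.2103 ± 0.2146 → (2.9957, 3.4249).

What drives SE(β̂₁): wider spread of x values → smaller SE; larger n (here n = 18) → smaller SE.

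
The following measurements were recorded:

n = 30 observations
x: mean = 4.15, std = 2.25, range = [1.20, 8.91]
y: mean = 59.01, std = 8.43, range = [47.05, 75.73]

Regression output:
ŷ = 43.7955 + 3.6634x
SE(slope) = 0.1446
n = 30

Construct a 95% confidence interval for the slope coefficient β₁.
The 95% CI for β₁ is (3.3672, 3.9596)

Confidence interval for the slope:

The 95% CI for β₁ is: β̂₁ ± t*(α/2, n-2) × SE(β̂₁)

Step 1: Find critical t-value
- Confidence level = 0.95
- Degrees of freedom = n - 2 = 30 - 2 = 28
- t*(α/2, 28) = 2.0484

Step 2: Calculate margin of error
Margin = 2.0484 × 0.1446 = 0.2962

Step 3: Construct interval
CI = 3.6634 ± 0.2962
CI = (3.3672, 3.9596)

Interpretation: each one-unit increase in x is associated with a change in mean y of between 3.3672 and 3.9596, with 95% confidence.
The interval does not include 0, suggesting a significant linear relationship.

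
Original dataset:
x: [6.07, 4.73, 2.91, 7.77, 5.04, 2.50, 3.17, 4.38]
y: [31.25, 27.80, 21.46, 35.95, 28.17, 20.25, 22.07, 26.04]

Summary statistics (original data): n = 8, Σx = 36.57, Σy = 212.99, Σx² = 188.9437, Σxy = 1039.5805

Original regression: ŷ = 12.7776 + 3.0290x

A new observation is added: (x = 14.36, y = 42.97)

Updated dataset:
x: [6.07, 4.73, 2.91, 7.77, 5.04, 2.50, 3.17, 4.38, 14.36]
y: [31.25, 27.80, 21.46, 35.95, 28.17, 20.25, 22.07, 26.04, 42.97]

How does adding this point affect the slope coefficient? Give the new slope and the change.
Adding the point moves β₁ from 3.0290 to 1.9466, i.e. it decreases by 1.0824 (-35.7%).

x = 14.36 lies well outside the original x-range [2.50, 7.77] (x̄ ≈ 4.57), so this observation has high leverage and can move the slope substantially.

Step 1: Update the sums with the new point (n goes from 8 to 9)
Σx  = 36.57 + 14.36 = 50.93
Σy  = 212.99 + 42.97 = 255.96
Σx² = 188.9437 + 14.36² = 188.9437 + 206.2096 = 395.1533
Σxy = 1039.5805 + 14.36×42.97 = 1039.5805 + 617.0492 = 1656.6297

Step 2: Recompute the slope with b₁ = (nΣxy − ΣxΣy) / (nΣx² − (Σx)²)
Numerator   = 9×1656.6297 − 50.93×255.96 = 14909.6673 − 13036.0428 = 1873.6245
Denominator = 9×395.1533 − 50.93² = 3556.3797 − 2593.8649 = 962.5148
b₁(new) = 1873.6245 / 962.5148 = 1.9466

(Same formula on the original sums: (8×1039.5805 − 36.57×212.99) / (8×188.9437 − 36.57²) = 527.5997 / 174.1847 = 3.0290, matching the given fit.)

Step 3: Change in slope
Δβ₁ = 1.9466 − 3.0290 = -1.0824
Relative change = -1.0824 / 3.0290 × 100% = -35.7%
→ the slope decreases when the point is added.

A high-leverage point only changes the slope if it is off the original line; here y = 42.97 is below the original trend, so the slope decreases.
In practice: investigate whether it comes from the same population as the rest of the sample.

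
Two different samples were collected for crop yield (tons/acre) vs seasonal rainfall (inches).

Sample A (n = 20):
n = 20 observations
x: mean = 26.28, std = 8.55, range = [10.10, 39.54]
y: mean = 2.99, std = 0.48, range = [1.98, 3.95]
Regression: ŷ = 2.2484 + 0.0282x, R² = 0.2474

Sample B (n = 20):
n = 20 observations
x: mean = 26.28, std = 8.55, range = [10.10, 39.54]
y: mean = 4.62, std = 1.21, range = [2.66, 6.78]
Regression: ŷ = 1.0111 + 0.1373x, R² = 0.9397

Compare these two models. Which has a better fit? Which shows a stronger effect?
Model B has the better fit (R² = 0.9397 vs 0.2474). Model B shows the stronger effect (|β₁| = 0.1373 vs 0.0282).

Model Comparison:

Goodness of fit (R²):
- Model A: R² = 0.2474 → 24.74% of variance in crop yield explained
- Model B: R² = 0.9397 → 93.97% of variance in crop yield explained
- 0.9397 > 0.2474 → Model B has the better fit

Strength of effect — compare |β₁|:
- Model A: β₁ = 0.0282 → predicted crop yield rises 0.0282 tons/acre per additional inch of rainfall
- Model B: β₁ = 0.1373 → predicted crop yield rises 0.1373 tons/acre per additional inch of rainfall
- |0.0282| < |0.1373| → Model B shows the stronger marginal effect

Note: A better fit (higher R²) doesn't necessarily mean a more important relationship.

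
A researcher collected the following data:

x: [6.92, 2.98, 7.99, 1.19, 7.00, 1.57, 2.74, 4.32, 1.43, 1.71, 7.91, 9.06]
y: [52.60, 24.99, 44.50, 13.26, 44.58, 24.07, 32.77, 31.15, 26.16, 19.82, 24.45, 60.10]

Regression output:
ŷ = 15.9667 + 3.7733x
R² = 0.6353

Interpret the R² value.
About 63.53% of the variability in y is accounted for by the regression on x (R² = 0.6353) — a moderate linear fit.

The coefficient of determination R² is the fraction of the total variation in y that the fitted line accounts for.

Here R² = 0.6353:
- Explained: 63.53% of the variation in y
- Unexplained (residual): 100% − 63.53% = 36.47%
- Rule of thumb (below 0.3 weak; 0.3 to below 0.7 moderate; 0.7 and above strong) → moderate

Equivalently, for simple linear regression R² = r², so |r| = √0.6353 ≈ 0.7971.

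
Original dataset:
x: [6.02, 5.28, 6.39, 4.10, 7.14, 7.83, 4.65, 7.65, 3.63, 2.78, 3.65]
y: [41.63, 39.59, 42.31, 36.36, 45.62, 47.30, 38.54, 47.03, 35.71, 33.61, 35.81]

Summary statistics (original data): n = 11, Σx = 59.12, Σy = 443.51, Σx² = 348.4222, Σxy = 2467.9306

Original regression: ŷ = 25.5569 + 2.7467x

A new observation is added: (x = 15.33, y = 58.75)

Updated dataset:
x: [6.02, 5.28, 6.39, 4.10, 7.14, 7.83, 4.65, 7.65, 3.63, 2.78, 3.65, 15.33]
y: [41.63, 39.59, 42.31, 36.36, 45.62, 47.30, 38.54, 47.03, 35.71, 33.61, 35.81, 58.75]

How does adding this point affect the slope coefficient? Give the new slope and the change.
Adding the point moves β₁ from 2.7467 to 2.0774, i.e. it decreases by 0.6693 (-24.4%).

The new point has HIGH LEVERAGE: x = 15.33 is far from the original mean x̄ = 59.12/11 ≈ 5.37 (original range [2.78, 7.83]).

Step 1: Update the sums with the new point (n goes from 11 to 12)
Σx  = 59.12 + 15.33 = 74.45
Σy  = 443.51 + 58.75 = 502.26
Σx² = 348.4222 + 15.33² = 348.4222 + 235.0089 = 583.4311
Σxy = 2467.9306 + 15.33×58.75 = 2467.9306 + 900.6375 = 3368.5681

Step 2: Recompute the slope with b₁ = (nΣxy − ΣxΣy) / (nΣx² − (Σx)²)
Numerator   = 12×3368.5681 − 74.45×502.26 = 40422.8172 − 37393.2570 = 3029.5602
Denominator = 12×583.4311 − 74.45² = 7001.1732 − 5542.8025 = 1458.3707
b₁(new) = 3029.5602 / 1458.3707 = 2.0774

(Same formula on the original sums: (11×2467.9306 − 59.12×443.51) / (11×348.4222 − 59.12²) = 926.9254 / 337.4698 = 2.7467, matching the given fit.)

Step 3: Change in slope
Δβ₁ = 2.0774 − 2.7467 = -0.6693
Relative change = -0.6693 / 2.7467 × 100% = -24.4%
→ the slope decreases when the point is added.

Because the point sits below the extension of the original line at a high-leverage x, it tilts the fit down.
In practice: refit with and without it and report both if conclusions differ.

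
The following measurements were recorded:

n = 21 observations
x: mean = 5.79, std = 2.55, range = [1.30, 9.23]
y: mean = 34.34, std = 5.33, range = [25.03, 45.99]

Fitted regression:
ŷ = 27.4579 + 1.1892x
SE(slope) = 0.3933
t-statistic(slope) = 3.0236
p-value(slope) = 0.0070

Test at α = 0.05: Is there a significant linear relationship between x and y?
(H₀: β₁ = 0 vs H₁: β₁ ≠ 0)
Since p-value = 0.0070 < α = 0.05, reject H₀ — the slope is significantly different from 0.

Hypothesis test for the slope coefficient:

H₀: β₁ = 0 (no linear relationship)
H₁: β₁ ≠ 0 (linear relationship exists)

Test statistic: t = β̂₁ / SE(β̂₁) = 1.1892 / 0.3933 = 3.0236

The p-value (0.0070) is the probability, under H₀, of a t-statistic at least as extreme as |t| = 3.0236 (two-sided, df = n − 2 = 19).

Decision rule: reject H₀ if p-value < α.
p-value = 0.0070 < α = 0.05 → reject H₀.

Conclusion: the linear association between x and y is significant at the 5% level.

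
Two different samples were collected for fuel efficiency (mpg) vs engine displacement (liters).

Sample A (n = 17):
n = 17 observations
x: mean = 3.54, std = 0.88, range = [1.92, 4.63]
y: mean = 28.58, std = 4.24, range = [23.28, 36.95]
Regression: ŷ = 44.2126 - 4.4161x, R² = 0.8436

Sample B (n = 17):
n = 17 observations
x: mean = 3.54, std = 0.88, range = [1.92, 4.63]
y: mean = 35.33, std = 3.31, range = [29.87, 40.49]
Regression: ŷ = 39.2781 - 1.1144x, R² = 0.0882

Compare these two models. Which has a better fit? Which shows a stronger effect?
Model A has the better fit (R² = 0.8436 vs 0.0882). Model A shows the stronger effect (|β₁| = 4.4161 vs 1.1144).

Model Comparison:

Fit — compare R²:
- Model A: R² = 0.8436 → 84.36% of variance in fuel efficiency explained
- Model B: R² = 0.0882 → 8.82% of variance in fuel efficiency explained
- 0.8436 > 0.0882 → Model A has the better fit

Strength of effect — compare |β₁|:
- Model A: β₁ = -4.4161 → predicted fuel efficiency falls 4.4161 mpg per additional liter of engine displacement
- Model B: β₁ = -1.1144 → predicted fuel efficiency falls 1.1144 mpg per additional liter of engine displacement
- |-4.4161| > |-1.1144| → Model A shows the stronger marginal effect

Note: A steeper slope doesn't make a better model if the scatter around the line is large.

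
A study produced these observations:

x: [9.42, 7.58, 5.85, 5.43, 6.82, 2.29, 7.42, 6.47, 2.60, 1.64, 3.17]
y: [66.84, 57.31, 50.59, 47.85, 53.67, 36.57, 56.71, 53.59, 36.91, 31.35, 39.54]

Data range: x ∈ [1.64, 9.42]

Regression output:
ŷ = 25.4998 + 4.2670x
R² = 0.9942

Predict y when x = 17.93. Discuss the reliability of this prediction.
ŷ = 102.0071, but this is extrapolation (above the data range [1.64, 9.42]) and may be unreliable.

Prediction calculation:
ŷ = 25.4998 + 4.2670 × 17.93
ŷ = 102.0071

Reliability:
- Data range: x ∈ [1.64, 9.42]
- Prediction point: x = 17.93 is 8.51 units above the observed range → this is EXTRAPOLATION, not interpolation

Why that matters here:
- There are no observations near this x to validate the fitted line there
- Real relationships often flatten, saturate, or turn nonlinear at extremes

A defensible statement: 'if the linear trend continued to x = 17.93, y would be about 102.0071' — the premise is untested.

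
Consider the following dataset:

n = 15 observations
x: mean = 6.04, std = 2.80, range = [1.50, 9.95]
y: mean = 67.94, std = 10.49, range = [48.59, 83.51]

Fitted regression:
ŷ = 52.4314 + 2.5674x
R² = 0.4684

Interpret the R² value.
R² = 0.4684 means 46.84% of the variation in y is explained by the linear relationship with x. This indicates a moderate fit.

The coefficient of determination R² is the fraction of the total variation in y that the fitted line accounts for.

Here R² = 0.4684:
- Explained: 46.84% of the variation in y
- Unexplained (residual): 100% − 46.84% = 53.16%
- Rule of thumb (below 0.3 weak; 0.3 to below 0.7 moderate; 0.7 and above strong) → moderate

Equivalently, for simple linear regression R² = r², so |r| = √0.4684 ≈ 0.6844.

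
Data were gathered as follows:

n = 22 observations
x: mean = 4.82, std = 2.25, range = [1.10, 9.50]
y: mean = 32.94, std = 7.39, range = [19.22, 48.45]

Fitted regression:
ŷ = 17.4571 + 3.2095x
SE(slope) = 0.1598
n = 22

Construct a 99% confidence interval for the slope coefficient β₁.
The 99% CI for β₁ is (2.7548, 3.6642)

Confidence interval for the slope:

The 99% CI for β₁ is: β̂₁ ± t*(α/2, n-2) × SE(β̂₁)

Step 1: Find critical t-value
- Confidence level = 0.99
- Degrees of freedom = n - 2 = 22 - 2 = 20
- t*(α/2, 20) = 2.8453

Step 2: Calculate margin of error
Margin = 2.8453 × 0.1598 = 0.4547

Step 3: Construct interval
CI = 3.2095 ± 0.4547
CI = (2.7548, 3.6642)

Interpretation: intervals built this way capture the true β₁ in 99% of repeated samples; here the plausible range for the per-unit effect of x on y is 2.7548 to 3.6642.
Both endpoints are positive, so the data support a genuinely positive slope at this confidence level.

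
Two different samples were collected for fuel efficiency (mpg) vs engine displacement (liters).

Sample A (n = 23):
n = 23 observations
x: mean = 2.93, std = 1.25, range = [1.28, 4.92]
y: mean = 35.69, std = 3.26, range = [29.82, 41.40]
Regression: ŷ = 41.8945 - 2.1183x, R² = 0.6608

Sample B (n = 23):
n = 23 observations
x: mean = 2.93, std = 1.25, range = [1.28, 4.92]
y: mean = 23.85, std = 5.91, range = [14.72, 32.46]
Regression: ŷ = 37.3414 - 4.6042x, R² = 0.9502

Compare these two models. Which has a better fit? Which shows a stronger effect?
Model B has the better fit (R² = 0.9502 vs 0.6608). Model B shows the stronger effect (|β₁| = 4.6042 vs 2.1183).

Model Comparison:

Fit — compare R²:
- Model A: R² = 0.6608 → 66.08% of variance in fuel efficiency explained
- Model B: R² = 0.9502 → 95.02% of variance in fuel efficiency explained
- 0.9502 > 0.6608 → Model B has the better fit

Which has the larger per-liter effect? (|β₁|)
- Model A: β₁ = -2.1183 → predicted fuel efficiency falls 2.1183 mpg per additional liter of engine displacement
- Model B: β₁ = -4.6042 → predicted fuel efficiency falls 4.6042 mpg per additional liter of engine displacement
- |-2.1183| < |-4.6042| → Model B shows the stronger marginal effect

Notes:
- A better fit (higher R²) doesn't necessarily mean a more important relationship.
- R² measures how tightly points cluster around the line; β₁ measures how steep the line is — they answer different questions.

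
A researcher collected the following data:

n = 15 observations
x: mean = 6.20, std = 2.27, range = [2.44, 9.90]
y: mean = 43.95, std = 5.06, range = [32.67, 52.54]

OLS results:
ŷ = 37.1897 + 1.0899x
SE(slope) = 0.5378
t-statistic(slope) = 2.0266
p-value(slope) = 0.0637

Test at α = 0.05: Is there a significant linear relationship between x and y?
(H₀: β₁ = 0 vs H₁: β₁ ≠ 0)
Since p-value = 0.0637 ≥ α = 0.05, fail to reject H₀ — the slope is not significantly different from 0.

Hypothesis test for the slope coefficient:

H₀: β₁ = 0 (no linear relationship)
H₁: β₁ ≠ 0 (linear relationship exists)

Test statistic: t = β̂₁ / SE(β̂₁) = 1.0899 / 0.5378 = 2.0266

p = 0.0637: how often a slope estimate this far from 0 (in SE units) would arise by chance if β₁ were truly 0.

Decision rule: reject H₀ if p-value < α.
p-value = 0.0637 ≥ α = 0.05 → fail to reject H₀.

There is not sufficient evidence at the 5% significance level to conclude that a linear relationship exists between x and y.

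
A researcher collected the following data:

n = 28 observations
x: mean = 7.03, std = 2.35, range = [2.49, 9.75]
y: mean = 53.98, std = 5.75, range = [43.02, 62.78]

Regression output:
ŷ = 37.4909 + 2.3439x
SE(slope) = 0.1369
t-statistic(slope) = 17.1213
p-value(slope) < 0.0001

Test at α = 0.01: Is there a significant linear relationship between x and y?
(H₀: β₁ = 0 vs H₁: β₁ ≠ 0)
Since p-value < 0.0001 < α = 0.01, reject H₀ — the slope is significantly different from 0.

Hypothesis test for the slope coefficient:

H₀: β₁ = 0 (no linear relationship)
H₁: β₁ ≠ 0 (linear relationship exists)

Test statistic: t = β̂₁ / SE(β̂₁) = 2.3439 / 0.1369 = 17.1213

With df = 26, the two-sided p-value for |t| = 17.1213 is <0.0001.

Decision rule: reject H₀ if p-value < α.
p-value < 0.0001 < α = 0.01 → reject H₀.

Conclusion: the linear association between x and y is significant at the 1% level.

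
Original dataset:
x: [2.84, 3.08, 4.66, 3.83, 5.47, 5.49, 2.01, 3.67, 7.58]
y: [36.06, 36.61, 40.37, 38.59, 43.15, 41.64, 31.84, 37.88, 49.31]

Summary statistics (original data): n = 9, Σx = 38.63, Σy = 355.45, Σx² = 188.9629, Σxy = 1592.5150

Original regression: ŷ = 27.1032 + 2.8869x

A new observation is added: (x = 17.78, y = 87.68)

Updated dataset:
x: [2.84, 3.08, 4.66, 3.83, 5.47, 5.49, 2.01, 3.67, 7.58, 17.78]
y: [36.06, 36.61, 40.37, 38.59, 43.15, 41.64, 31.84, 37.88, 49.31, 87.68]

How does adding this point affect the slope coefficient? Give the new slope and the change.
Adding the point moves β₁ from 2.8869 to 3.4876, i.e. it increases by 0.6007 (+20.8%).

x = 17.78 lies well outside the original x-range [2.01, 7.58] (x̄ ≈ 4.29), so this observation has high leverage and can move the slope substantially.

Step 1: Update the sums with the new point (n goes from 9 to 10)
Σx  = 38.63 + 17.78 = 56.41
Σy  = 355.45 + 87.68 = 443.13
Σx² = 188.9629 + 17.78² = 188.9629 + 316.1284 = 505.0913
Σxy = 1592.5150 + 17.78×87.68 = 1592.5150 + 1558.9504 = 3151.4654

Step 2: Recompute the slope with b₁ = (nΣxy − ΣxΣy) / (nΣx² − (Σx)²)
Numerator   = 10×3151.4654 − 56.41×443.13 = 31514.6540 − 24996.9633 = 6517.6907
Denominator = 10×505.0913 − 56.41² = 5050.9130 − 3182.0881 = 1868.8249
b₁(new) = 6517.6907 / 1868.8249 = 3.4876

(Same formula on the original sums: (9×1592.5150 − 38.63×355.45) / (9×188.9629 − 38.63²) = 601.6015 / 208.3892 = 2.8869, matching the given fit.)

Step 3: Change in slope
Δβ₁ = 3.4876 − 2.8869 = +0.6007
Relative change = +0.6007 / 2.8869 × 100% = +20.8%
→ the slope increases when the point is added.

A high-leverage point only changes the slope if it is off the original line; here y = 87.68 is above the original trend, so the slope increases.
In practice: check such a point for data-entry or measurement error; refit with and without it and report both if conclusions differ.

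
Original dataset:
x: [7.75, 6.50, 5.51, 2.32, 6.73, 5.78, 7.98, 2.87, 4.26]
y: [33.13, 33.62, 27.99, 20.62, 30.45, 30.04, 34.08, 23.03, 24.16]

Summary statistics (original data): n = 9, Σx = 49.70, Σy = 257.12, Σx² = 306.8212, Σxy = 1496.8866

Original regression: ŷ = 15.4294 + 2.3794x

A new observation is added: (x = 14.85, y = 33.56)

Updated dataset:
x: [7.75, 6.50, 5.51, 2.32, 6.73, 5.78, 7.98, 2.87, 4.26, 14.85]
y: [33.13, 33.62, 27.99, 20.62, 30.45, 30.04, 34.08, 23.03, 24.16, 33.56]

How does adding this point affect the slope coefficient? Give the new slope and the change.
The slope changes from 2.3794 to 1.0745 (change of -1.3049, or -54.8%).

x = 14.85 lies well outside the original x-range [2.32, 7.98] (x̄ ≈ 5.52), so this observation has high leverage and can move the slope substantially.

Step 1: Update the sums with the new point (n goes from 9 to 10)
Σx  = 49.70 + 14.85 = 64.55
Σy  = 257.12 + 33.56 = 290.68
Σx² = 306.8212 + 14.85² = 306.8212 + 220.5225 = 527.3437
Σxy = 1496.8866 + 14.85×33.56 = 1496.8866 + 498.3660 = 1995.2526

Step 2: Recompute the slope with b₁ = (nΣxy − ΣxΣy) / (nΣx² − (Σx)²)
Numerator   = 10×1995.2526 − 64.55×290.68 = 19952.5260 − 18763.3940 = 1189.1320
Denominator = 10×527.3437 − 64.55² = 5273.4370 − 4166.7025 = 1106.7345
b₁(new) = 1189.1320 / 1106.7345 = 1.0745

(Same formula on the original sums: (9×1496.8866 − 49.70×257.12) / (9×306.8212 − 49.70²) = 693.1154 / 291.3008 = 2.3794, matching the given fit.)

Step 3: Change in slope
Δβ₁ = 1.0745 − 2.3794 = -1.3049
Relative change = -1.3049 / 2.3794 × 100% = -54.8%
→ the slope decreases when the point is added.

A high-leverage point only changes the slope if it is off the original line; here y = 33.56 is below the original trend, so the slope decreases.
In practice: check such a point for data-entry or measurement error.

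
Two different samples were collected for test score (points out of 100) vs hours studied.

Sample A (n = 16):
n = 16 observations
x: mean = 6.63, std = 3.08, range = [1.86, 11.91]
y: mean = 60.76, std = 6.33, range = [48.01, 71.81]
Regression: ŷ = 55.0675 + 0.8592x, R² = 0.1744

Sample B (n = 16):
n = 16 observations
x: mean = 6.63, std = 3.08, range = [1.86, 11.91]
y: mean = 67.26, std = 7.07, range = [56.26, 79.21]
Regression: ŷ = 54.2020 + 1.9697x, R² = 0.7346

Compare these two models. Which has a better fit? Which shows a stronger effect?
Model B has the better fit (R² = 0.7346 vs 0.1744). Model B shows the stronger effect (|β₁| = 1.9697 vs 0.8592).

Model Comparison:

Which explains more variance? (R²)
- Model A: R² = 0.1744 → 17.44% of variance in test score explained
- Model B: R² = 0.7346 → 73.46% of variance in test score explained
- 0.7346 > 0.1744 → Model B has the better fit

Which has the larger per-hour effect? (|β₁|)
- Model A: β₁ = 0.8592 → predicted test score rises 0.8592 points per additional hour of study time
- Model B: β₁ = 1.9697 → predicted test score rises 1.9697 points per additional hour of study time
- |0.8592| < |1.9697| → Model B shows the stronger marginal effect

Notes:
- A steeper slope doesn't make a better model if the scatter around the line is large.
- The two samples could reflect different populations, time periods, or measurement quality.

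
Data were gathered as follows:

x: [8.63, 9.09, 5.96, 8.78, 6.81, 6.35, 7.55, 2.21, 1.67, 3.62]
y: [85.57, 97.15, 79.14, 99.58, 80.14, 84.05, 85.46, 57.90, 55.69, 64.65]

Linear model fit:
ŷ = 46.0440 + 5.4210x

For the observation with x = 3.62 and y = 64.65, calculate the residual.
Residual = -1.0180

The residual is the difference between the actual value and the predicted value:

Residual = y - ŷ

Step 1: Calculate predicted value
ŷ = 46.0440 + 5.4210 × 3.62
ŷ = 65.6680

Step 2: Calculate residual
Residual = 64.65 - 65.6680
Residual = -1.0180

Sign check: y < ŷ, so the point is below the line and the fit overestimates here.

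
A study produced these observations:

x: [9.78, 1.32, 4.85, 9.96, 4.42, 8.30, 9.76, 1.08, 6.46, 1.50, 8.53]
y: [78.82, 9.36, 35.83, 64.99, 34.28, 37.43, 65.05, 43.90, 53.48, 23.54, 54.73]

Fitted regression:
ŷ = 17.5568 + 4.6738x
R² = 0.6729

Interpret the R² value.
About 67.29% of the variability in y is accounted for by the regression on x (R² = 0.6729) — a moderate linear fit.

R² (coefficient of determination) measures the proportion of variance in y explained by the regression model.

Here R² = 0.6729:
- Explained: 67.29% of the variation in y
- Unexplained (residual): 100% − 67.29% = 32.71%
- Rule of thumb (below 0.3 weak; 0.3 to below 0.7 moderate; 0.7 and above strong) → moderate

Calculation: R² = 1 − (SS_res / SS_tot), where SS_res is the sum of squared residuals and SS_tot the total sum of squares.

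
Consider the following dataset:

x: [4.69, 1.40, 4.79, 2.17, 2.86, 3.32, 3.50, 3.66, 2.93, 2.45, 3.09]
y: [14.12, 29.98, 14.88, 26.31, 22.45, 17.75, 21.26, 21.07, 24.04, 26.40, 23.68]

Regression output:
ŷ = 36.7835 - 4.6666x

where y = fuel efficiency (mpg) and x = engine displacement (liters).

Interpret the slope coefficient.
On average, fuel efficiency is about 4.6666 mpg lower for every extra liter of engine displacement.

The slope coefficient β₁ = -4.6666 represents the marginal effect of engine displacement on fuel efficiency.

Interpretation:
- Engine displacement up by 1 liter → predicted fuel efficiency decreases by 4.6666 mpg
- This is a linear approximation: the same per-unit change is assumed across the whole observed x range

(β₀ = 36.7835 is the fitted value at x = 0 and is not part of the slope interpretation.)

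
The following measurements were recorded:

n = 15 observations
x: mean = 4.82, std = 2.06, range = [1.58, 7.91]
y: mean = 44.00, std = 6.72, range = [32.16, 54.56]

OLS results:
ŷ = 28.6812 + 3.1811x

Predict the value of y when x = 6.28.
ŷ = 48.6585

x = 6.28 lies inside the observed range [1.58, 7.91], so the fitted equation applies directly:

ŷ = 28.6812 + 3.1811 × 6.28
ŷ = 28.6812 + 19.9773
ŷ = 48.6585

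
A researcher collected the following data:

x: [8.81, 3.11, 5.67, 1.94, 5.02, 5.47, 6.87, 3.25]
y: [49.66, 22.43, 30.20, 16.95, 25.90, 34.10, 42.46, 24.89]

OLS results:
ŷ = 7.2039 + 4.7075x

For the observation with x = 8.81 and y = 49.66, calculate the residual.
Residual = 0.9830

The residual is the difference between the actual value and the predicted value:

Residual = y - ŷ

Step 1: Calculate predicted value
ŷ = 7.2039 + 4.7075 × 8.81
ŷ = 48.6770

Step 2: Calculate residual
Residual = 49.66 - 48.6770
Residual = 0.9830

The residual is positive, so the observed y = 49.66 sits above the regression line (the line underestimates it by 0.9830).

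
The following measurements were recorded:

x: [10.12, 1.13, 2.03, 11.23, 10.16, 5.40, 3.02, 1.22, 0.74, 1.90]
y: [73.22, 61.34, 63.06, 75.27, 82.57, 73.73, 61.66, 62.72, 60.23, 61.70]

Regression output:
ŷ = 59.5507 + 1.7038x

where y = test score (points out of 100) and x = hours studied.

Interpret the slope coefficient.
On average, test score is about 1.7038 points higher for every extra hour of study time.

β₁ = 1.7038 is the change in predicted test score (points) per additional hour of study time.

Interpretation:
- Study time up by 1 hour → predicted test score increases by 1.7038 points
- The effect is assumed constant over the observed range of x (linearity)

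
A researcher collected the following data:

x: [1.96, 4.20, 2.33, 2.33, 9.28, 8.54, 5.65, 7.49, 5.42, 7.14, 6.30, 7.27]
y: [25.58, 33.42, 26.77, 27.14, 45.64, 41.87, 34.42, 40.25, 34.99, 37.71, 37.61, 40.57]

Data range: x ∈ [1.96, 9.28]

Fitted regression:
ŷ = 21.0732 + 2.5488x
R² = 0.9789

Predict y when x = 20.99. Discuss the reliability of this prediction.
The equation gives ŷ = 74.5725; however x = 20.99 is 11.71 units above the observed range, so this extrapolated value should not be trusted.

Prediction calculation:
ŷ = 21.0732 + 2.5488 × 20.99
ŷ = 74.5725

Reliability:
- Data range: x ∈ [1.96, 9.28]
- Prediction point: x = 20.99 is 11.71 units above the observed range → this is EXTRAPOLATION, not interpolation

Why that matters here:
- R² describes fit only over the sampled x values; it says nothing about behaviour beyond them
- The linear relationship may not hold outside the observed range
- The standard error of prediction grows with (x − x̄)², and x = 20.99 is far from x̄ = 5.66

Report the number if required, but flag clearly that it is an extrapolation.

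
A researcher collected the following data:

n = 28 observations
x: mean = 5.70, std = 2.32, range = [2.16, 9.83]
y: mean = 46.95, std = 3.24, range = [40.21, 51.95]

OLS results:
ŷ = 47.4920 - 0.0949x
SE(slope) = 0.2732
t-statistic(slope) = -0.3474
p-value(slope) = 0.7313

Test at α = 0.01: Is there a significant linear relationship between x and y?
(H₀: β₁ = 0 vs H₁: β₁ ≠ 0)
p-value = 0.7313 ≥ α = 0.01, so we fail to reject H₀. The relationship is not significant.

Hypothesis test for the slope coefficient:

H₀: β₁ = 0 (no linear relationship)
H₁: β₁ ≠ 0 (linear relationship exists)

Test statistic: t = β̂₁ / SE(β̂₁) = -0.0949 / 0.2732 = -0.3474

p = 0.7313: how often a slope estimate this far from 0 (in SE units) would arise by chance if β₁ were truly 0.

Decision rule: reject H₀ if p-value < α.
p-value = 0.7313 ≥ α = 0.01 → fail to reject H₀.

At α = 0.01 the data do not provide convincing evidence of a nonzero slope.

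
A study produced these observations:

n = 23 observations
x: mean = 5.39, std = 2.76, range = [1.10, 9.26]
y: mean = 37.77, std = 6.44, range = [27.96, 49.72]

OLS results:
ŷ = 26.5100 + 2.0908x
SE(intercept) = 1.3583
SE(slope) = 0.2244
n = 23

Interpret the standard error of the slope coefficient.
SE(slope) = 0.2244 measures the uncertainty in the estimated slope. The coefficient is estimated precisely (SE/|β̂₁| = 10.7%).

What SE measures:
- The standard error quantifies the sampling variability of the coefficient estimate
- It is the estimated standard deviation of β̂₁ across hypothetical repeated samples of the same size
- Smaller SE → more precise estimate

Relative precision:
- SE / |β̂₁| = 0.2244 / 2.0908 = 10.7%
- Rule of thumb (under 20%: precise; 20% to under 50%: moderately precise; 50% or more: imprecise) → precise

Link to the t-test: t = β̂₁ / SE(β̂₁) = 2.0908 / 0.2244 = 9.3173, the statistic for H₀: β₁ = 0.

What drives SE(β̂₁): more residual scatter → larger SE.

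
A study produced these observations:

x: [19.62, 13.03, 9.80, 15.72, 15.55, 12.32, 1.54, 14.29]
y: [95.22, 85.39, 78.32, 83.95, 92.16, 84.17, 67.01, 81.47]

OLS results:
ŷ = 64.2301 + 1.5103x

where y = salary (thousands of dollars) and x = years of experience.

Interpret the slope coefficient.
On average, salary is about 1.5103 thousand dollars higher for every extra year of experience.

β₁ = 1.5103 is the change in predicted salary (thousand dollars) per additional year of experience.

Interpretation:
- Experience up by 1 year → predicted salary increases by 1.5103 thousand dollars
- The effect is assumed constant over the observed range of x (linearity)
- The sign (+) gives the direction; the magnitude 1.5103 gives the size of the effect per year

The intercept β₀ = 64.2301 is the predicted salary when experience = 0; since the smallest observed x is 1.54, this is an extrapolation and mainly anchors the line.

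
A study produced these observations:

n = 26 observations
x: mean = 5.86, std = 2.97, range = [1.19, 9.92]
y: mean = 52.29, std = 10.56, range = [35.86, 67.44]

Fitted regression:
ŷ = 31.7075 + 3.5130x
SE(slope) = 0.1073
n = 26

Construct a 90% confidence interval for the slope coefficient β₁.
The 90% CI for β₁ is (3.3294, 3.6966)

Confidence interval for the slope:

The 90% CI for β₁ is: β̂₁ ± t*(α/2, n-2) × SE(β̂₁)

Step 1: Find critical t-value
- Confidence level = 0.9
- Degrees of freedom = n - 2 = 26 - 2 = 24
- t*(α/2, 24) = 1.7109

Step 2: Calculate margin of error
Margin = 1.7109 × 0.1073 = 0.1836

Step 3: Construct interval
CI = 3.5130 ± 0.1836
CI = (3.3294, 3.6966)

Interpretation: intervals built this way capture the true β₁ in 90% of repeated samples; here the plausible range for the per-unit effect of x on y is 3.3294 to 3.6966.
Since 0 is outside the interval, a two-sided test at α = 0.10 would reject H₀: β₁ = 0.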